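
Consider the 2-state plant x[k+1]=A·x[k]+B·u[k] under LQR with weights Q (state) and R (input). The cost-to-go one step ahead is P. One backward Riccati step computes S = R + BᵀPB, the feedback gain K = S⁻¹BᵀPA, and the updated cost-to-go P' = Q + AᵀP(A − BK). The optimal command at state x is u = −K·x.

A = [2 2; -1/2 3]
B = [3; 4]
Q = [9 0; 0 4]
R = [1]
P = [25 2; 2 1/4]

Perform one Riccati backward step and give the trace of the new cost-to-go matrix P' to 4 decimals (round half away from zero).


14.5382

BᵀP = [83.0000 7.0000]
S = R + BᵀPB = [1] + [277.0000] = [278.0000]
BᵀPA = [162.5000 187.0000]
K = S⁻¹·BᵀPA = [0.5845 0.6727]
A−BK = [0.2464 -0.0180; -2.8381 0.3094]
AᵀP(A−BK) = [1.0760 0.3174; 0.3174 0.4622]
P' = Q + AᵀP(A−BK) = [10.0760 0.3174; 0.3174 4.4622]
tr(P') = 14.5382


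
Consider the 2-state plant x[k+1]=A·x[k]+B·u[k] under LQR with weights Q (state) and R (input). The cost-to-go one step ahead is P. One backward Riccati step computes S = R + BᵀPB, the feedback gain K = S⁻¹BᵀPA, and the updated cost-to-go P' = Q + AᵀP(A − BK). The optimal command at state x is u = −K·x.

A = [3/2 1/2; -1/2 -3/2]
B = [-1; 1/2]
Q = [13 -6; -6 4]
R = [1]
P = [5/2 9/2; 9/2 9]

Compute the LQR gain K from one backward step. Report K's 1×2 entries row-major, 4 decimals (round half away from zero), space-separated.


-0.3000 -0.1000

BᵀP = [-0.2500 0.0000]
S = R + BᵀPB = [1] + [0.2500] = [1.2500]
BᵀPA = [-0.3750 -0.1250]
K = S⁻¹·BᵀPA = [-0.3000 -0.1000]
A−BK = [1.2000 0.4000; -0.3500 -1.4500]
AᵀP(A−BK) = [1.0125 -2.6625; -2.6625 14.1125]
P' = Q + AᵀP(A−BK) = [14.0125 -8.6625; -8.6625 18.1125]
tr(P') = 32.1250


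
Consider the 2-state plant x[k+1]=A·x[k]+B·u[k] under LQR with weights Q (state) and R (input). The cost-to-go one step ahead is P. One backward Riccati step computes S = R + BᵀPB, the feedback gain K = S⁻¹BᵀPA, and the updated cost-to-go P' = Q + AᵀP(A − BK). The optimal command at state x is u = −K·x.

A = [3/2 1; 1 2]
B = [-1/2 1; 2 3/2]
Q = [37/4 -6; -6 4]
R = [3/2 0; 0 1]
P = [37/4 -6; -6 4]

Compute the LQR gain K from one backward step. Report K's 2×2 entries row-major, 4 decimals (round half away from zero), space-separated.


BᵀP = [-16.6250 11.0000; 0.2500 0.0000]
S = R + BᵀPB = [3/2 0; 0 1] + [30.3125 -0.1250; -0.1250 0.2500] = [31.8125 -0.1250; -0.1250 1.2500]
BᵀPA = [-13.9375 5.3750; 0.3750 0.2500]
K = S⁻¹·BᵀPA = [-0.4371 0.1698; 0.2563 0.2170]
A−BK = [1.0252 0.8679; 1.4898 1.3349]
AᵀP(A−BK) = [0.6242 0.1604; 0.1604 0.2830]
P' = Q + AᵀP(A−BK) = [9.8742 -5.8396; -5.8396 4.2830]
tr(P') = 14.1572

-0.4371 0.1698 0.2563 0.2170


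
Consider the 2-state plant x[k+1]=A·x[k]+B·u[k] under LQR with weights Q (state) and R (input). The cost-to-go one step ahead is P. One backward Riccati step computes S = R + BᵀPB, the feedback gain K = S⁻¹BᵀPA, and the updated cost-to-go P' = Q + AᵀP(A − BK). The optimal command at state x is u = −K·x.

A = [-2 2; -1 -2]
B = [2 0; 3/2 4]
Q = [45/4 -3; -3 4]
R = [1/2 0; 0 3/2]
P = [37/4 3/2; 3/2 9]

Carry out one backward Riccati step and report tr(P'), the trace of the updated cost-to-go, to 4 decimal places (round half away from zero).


17.3679

BᵀP = [20.7500 16.5000; 6.0000 36.0000]
S = R + BᵀPB = [1/2 0; 0 3/2] + [66.2500 66.0000; 66.0000 144.0000] = [66.7500 66.0000; 66.0000 145.5000]
BᵀPA = [-58.0000 8.5000; -48.0000 -60.0000]
K = S⁻¹·BᵀPA = [-0.9841 0.9702; 0.1165 -0.8525]
A−BK = [-0.0318 0.0595; 0.0102 -0.0454]
AᵀP(A−BK) = [0.5139 -0.6450; -0.6450 1.6040]
P' = Q + AᵀP(A−BK) = [11.7639 -3.6450; -3.6450 5.6040]
tr(P') = 17.3679


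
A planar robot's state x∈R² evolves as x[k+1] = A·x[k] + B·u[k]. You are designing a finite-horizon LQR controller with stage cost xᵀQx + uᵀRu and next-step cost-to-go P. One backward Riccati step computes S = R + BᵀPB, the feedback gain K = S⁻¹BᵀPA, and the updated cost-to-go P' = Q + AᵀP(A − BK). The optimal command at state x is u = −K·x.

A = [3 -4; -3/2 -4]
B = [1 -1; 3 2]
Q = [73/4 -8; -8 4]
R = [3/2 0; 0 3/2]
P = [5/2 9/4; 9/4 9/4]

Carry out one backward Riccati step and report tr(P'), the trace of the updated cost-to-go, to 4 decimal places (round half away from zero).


30.7815

BᵀP = [9.2500 9.0000; 2.0000 2.2500]
S = R + BᵀPB = [3/2 0; 0 3/2] + [36.2500 8.7500; 8.7500 2.5000] = [37.7500 8.7500; 8.7500 4.0000]
BᵀPA = [14.2500 -73.0000; 2.6250 -17.0000]
K = S⁻¹·BᵀPA = [0.4572 -1.9244; -0.3438 -0.0403]
A−BK = [2.1990 -2.1159; -2.1839 1.8539]
AᵀP(A−BK) = [1.7003 -2.4710; -2.4710 6.8312]
P' = Q + AᵀP(A−BK) = [19.9503 -10.4710; -10.4710 10.8312]
tr(P') = 30.7815


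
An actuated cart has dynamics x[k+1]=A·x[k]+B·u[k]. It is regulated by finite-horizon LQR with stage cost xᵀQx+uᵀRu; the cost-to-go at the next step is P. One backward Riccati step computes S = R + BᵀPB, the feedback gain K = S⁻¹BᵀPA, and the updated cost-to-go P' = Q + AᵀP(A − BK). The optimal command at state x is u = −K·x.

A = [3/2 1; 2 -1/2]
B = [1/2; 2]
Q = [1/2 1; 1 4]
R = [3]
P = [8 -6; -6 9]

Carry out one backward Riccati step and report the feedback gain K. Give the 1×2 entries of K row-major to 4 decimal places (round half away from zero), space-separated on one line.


BᵀP = [-8.0000 15.0000]
S = R + BᵀPB = [3] + [26.0000] = [29.0000]
BᵀPA = [18.0000 -15.5000]
K = S⁻¹·BᵀPA = [0.6207 -0.5345]
A−BK = [1.1897 1.2672; 0.7586 0.5690]
AᵀP(A−BK) = [6.8276 5.1207; 5.1207 7.9655]
P' = Q + AᵀP(A−BK) = [7.3276 6.1207; 6.1207 11.9655]
tr(P') = 19.2931

0.6207 -0.5345


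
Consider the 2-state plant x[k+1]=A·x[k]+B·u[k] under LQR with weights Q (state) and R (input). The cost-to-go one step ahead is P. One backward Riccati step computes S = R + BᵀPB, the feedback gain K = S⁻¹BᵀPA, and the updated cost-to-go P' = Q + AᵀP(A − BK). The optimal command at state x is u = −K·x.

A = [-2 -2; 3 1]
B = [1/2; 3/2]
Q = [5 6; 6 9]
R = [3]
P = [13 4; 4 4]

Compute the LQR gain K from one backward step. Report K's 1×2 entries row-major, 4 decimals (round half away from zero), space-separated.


-0.0471 -0.8000

BᵀP = [12.5000 8.0000]
S = R + BᵀPB = [3] + [18.2500] = [21.2500]
BᵀPA = [-1.0000 -17.0000]
K = S⁻¹·BᵀPA = [-0.0471 -0.8000]
A−BK = [-1.9765 -1.6000; 3.0706 2.2000]
AᵀP(A−BK) = [39.9529 31.2000; 31.2000 26.4000]
P' = Q + AᵀP(A−BK) = [44.9529 37.2000; 37.2000 35.4000]
tr(P') = 80.3529


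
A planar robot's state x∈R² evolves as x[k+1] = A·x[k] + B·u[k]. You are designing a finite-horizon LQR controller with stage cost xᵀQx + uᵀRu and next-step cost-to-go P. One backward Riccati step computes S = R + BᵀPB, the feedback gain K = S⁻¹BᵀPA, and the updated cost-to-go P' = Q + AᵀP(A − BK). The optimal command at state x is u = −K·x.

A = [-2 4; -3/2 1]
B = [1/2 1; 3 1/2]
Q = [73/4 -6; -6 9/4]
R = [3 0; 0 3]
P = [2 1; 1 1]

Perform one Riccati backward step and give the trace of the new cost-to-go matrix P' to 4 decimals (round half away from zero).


BᵀP = [4.0000 3.5000; 2.5000 1.5000]
S = R + BᵀPB = [3 0; 0 3] + [12.5000 5.7500; 5.7500 3.2500] = [15.5000 5.7500; 5.7500 6.2500]
BᵀPA = [-13.2500 19.5000; -7.2500 11.5000]
K = S⁻¹·BᵀPA = [-0.6445 0.8737; -0.5671 1.0362]
A−BK = [-1.1107 2.5269; 0.7169 -2.1391]
AᵀP(A−BK) = [3.5994 -6.4114; -6.4114 12.0470]
P' = Q + AᵀP(A−BK) = [21.8494 -12.4114; -12.4114 14.2970]
tr(P') = 36.1464

36.1464


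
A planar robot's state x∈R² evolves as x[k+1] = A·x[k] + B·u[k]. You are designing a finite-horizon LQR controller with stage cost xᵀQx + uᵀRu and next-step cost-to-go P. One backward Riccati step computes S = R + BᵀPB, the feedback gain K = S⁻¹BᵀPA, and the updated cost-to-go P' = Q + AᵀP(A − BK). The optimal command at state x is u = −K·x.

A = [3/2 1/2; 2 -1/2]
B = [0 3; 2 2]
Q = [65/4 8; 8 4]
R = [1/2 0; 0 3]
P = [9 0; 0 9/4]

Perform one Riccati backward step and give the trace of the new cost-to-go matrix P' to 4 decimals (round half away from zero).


21.2593

BᵀP = [0.0000 4.5000; 27.0000 4.5000]
S = R + BᵀPB = [1/2 0; 0 3] + [9.0000 9.0000; 9.0000 90.0000] = [9.5000 9.0000; 9.0000 93.0000]
BᵀPA = [9.0000 -2.2500; 49.5000 11.2500]
K = S⁻¹·BᵀPA = [0.4879 -0.3869; 0.4850 0.1584]
A−BK = [0.0449 0.0248; 0.0542 -0.0430]
AᵀP(A−BK) = [0.8495 0.1409; 0.1409 0.1598]
P' = Q + AᵀP(A−BK) = [17.0995 8.1409; 8.1409 4.1598]
tr(P') = 21.2593


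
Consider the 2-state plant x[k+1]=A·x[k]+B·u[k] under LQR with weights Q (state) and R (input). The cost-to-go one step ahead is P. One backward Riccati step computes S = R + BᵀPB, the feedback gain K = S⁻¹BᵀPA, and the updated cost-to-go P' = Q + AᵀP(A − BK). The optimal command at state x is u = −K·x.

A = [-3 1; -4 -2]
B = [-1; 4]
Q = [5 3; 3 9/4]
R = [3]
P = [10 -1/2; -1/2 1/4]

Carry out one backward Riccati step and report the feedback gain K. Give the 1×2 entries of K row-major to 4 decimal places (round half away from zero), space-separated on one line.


1.4286 -0.7143

BᵀP = [-12.0000 1.5000]
S = R + BᵀPB = [3] + [18.0000] = [21.0000]
BᵀPA = [30.0000 -15.0000]
K = S⁻¹·BᵀPA = [1.4286 -0.7143]
A−BK = [-1.5714 0.2857; -9.7143 0.8571]
AᵀP(A−BK) = [39.1429 -7.5714; -7.5714 2.2857]
P' = Q + AᵀP(A−BK) = [44.1429 -4.5714; -4.5714 4.5357]
tr(P') = 48.6786


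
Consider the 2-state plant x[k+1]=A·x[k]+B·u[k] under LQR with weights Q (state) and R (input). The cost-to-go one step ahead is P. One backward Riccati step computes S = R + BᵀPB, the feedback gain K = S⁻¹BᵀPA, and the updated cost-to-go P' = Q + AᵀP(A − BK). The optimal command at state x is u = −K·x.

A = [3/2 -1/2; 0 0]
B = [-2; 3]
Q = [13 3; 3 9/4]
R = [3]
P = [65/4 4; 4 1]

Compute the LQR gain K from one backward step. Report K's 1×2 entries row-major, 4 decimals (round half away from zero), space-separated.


BᵀP = [-20.5000 -5.0000]
S = R + BᵀPB = [3] + [26.0000] = [29.0000]
BᵀPA = [-30.7500 10.2500]
K = S⁻¹·BᵀPA = [-1.0603 0.3534]
A−BK = [-0.6207 0.2069; 3.1810 -1.0603]
AᵀP(A−BK) = [3.9569 -1.3190; -1.3190 0.4397]
P' = Q + AᵀP(A−BK) = [16.9569 1.6810; 1.6810 2.6897]
tr(P') = 19.6466

-1.0603 0.3534


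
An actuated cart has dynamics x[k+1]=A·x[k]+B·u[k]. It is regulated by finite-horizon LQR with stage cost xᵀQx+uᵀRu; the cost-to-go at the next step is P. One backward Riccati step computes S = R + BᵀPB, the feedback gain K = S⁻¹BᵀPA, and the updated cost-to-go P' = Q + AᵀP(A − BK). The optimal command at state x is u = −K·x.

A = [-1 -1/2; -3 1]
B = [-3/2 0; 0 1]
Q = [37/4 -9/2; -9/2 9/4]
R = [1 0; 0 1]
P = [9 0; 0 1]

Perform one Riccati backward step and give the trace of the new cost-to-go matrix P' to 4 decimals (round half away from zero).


BᵀP = [-13.5000 0.0000; 0.0000 1.0000]
S = R + BᵀPB = [1 0; 0 1] + [20.2500 0.0000; 0.0000 1.0000] = [21.2500 0.0000; 0.0000 2.0000]
BᵀPA = [13.5000 6.7500; -3.0000 1.0000]
K = S⁻¹·BᵀPA = [0.6353 0.3176; -1.5000 0.5000]
A−BK = [-0.0471 -0.0235; -1.5000 0.5000]
AᵀP(A−BK) = [4.9235 -1.2882; -1.2882 0.6059]
P' = Q + AᵀP(A−BK) = [14.1735 -5.7882; -5.7882 2.8559]
tr(P') = 17.0294

17.0294


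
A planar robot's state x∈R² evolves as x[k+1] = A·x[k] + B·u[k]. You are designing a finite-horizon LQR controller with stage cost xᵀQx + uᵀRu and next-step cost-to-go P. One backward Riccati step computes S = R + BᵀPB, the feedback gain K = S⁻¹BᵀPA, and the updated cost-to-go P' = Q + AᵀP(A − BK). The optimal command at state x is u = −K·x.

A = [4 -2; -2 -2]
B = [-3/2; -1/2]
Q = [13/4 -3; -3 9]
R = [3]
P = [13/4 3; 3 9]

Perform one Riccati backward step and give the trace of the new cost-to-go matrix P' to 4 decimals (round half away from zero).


66.5357

BᵀP = [-6.3750 -9.0000]
S = R + BᵀPB = [3] + [14.0625] = [17.0625]
BᵀPA = [-7.5000 30.7500]
K = S⁻¹·BᵀPA = [-0.4396 1.8022]
A−BK = [3.3407 0.7033; -2.2198 -1.0989]
AᵀP(A−BK) = [36.7033 11.5165; 11.5165 17.5824]
P' = Q + AᵀP(A−BK) = [39.9533 8.5165; 8.5165 26.5824]
tr(P') = 66.5357


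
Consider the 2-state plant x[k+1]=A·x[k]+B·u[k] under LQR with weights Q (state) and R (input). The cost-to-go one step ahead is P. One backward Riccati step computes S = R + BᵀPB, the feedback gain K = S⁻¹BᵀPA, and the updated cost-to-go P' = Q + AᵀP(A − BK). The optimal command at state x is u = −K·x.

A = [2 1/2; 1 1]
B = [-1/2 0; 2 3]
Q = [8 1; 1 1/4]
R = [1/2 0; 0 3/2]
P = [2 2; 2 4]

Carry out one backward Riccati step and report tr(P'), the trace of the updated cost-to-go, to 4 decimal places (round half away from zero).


13.2258

BᵀP = [3.0000 7.0000; 6.0000 12.0000]
S = R + BᵀPB = [1/2 0; 0 3/2] + [12.5000 21.0000; 21.0000 36.0000] = [13.0000 21.0000; 21.0000 37.5000]
BᵀPA = [13.0000 8.5000; 24.0000 15.0000]
K = S⁻¹·BᵀPA = [-0.3548 0.0806; 0.8387 0.3548]
A−BK = [1.8226 0.5403; -0.8065 -0.2258]
AᵀP(A−BK) = [4.4839 1.4355; 1.4355 0.4919]
P' = Q + AᵀP(A−BK) = [12.4839 2.4355; 2.4355 0.7419]
tr(P') = 13.2258


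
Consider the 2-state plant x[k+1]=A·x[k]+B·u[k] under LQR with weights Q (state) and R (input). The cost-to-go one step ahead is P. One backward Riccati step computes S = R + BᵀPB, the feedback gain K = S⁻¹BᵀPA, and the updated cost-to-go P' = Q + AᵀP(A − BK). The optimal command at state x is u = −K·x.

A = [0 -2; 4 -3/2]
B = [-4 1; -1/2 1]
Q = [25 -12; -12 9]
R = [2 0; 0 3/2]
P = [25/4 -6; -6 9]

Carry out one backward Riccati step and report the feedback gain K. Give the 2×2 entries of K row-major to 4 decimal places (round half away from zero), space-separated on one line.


1.0682 0.1535 3.0885 -0.9718

BᵀP = [-22.0000 19.5000; 0.2500 3.0000]
S = R + BᵀPB = [2 0; 0 3/2] + [78.2500 -2.5000; -2.5000 3.2500] = [80.2500 -2.5000; -2.5000 4.7500]
BᵀPA = [78.0000 14.7500; 12.0000 -5.0000]
K = S⁻¹·BᵀPA = [1.0682 0.1535; 3.0885 -0.9718]
A−BK = [1.1842 -0.4141; 1.4456 -0.4514]
AᵀP(A−BK) = [23.6199 -6.3131; -6.3131 2.1264]
P' = Q + AᵀP(A−BK) = [48.6199 -18.3131; -18.3131 11.1264]
tr(P') = 59.7463


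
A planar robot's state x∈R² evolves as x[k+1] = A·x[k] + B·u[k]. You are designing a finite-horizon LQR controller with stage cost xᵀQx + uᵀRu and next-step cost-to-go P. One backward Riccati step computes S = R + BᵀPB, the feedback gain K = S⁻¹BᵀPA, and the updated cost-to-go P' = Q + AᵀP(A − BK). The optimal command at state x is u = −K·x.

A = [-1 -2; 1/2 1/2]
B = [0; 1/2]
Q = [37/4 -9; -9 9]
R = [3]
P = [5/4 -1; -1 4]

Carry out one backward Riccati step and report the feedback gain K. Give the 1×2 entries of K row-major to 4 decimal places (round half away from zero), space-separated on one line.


BᵀP = [-0.5000 2.0000]
S = R + BᵀPB = [3] + [1.0000] = [4.0000]
BᵀPA = [1.5000 2.0000]
K = S⁻¹·BᵀPA = [0.3750 0.5000]
A−BK = [-1.0000 -2.0000; 0.3125 0.2500]
AᵀP(A−BK) = [2.6875 4.2500; 4.2500 7.0000]
P' = Q + AᵀP(A−BK) = [11.9375 -4.7500; -4.7500 16.0000]
tr(P') = 27.9375

0.3750 0.5000


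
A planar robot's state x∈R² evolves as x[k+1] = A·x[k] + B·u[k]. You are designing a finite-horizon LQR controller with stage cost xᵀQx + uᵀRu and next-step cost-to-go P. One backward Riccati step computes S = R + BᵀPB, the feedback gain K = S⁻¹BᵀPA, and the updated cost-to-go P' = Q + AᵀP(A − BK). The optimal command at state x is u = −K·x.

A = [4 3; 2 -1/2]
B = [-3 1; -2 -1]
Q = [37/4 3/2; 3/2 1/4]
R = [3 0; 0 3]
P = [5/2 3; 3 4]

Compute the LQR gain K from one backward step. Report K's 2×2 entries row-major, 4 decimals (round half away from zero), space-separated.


-1.1351 -0.4189 -0.0077 0.1332

BᵀP = [-13.5000 -17.0000; -0.5000 -1.0000]
S = R + BᵀPB = [3 0; 0 3] + [74.5000 3.5000; 3.5000 0.5000] = [77.5000 3.5000; 3.5000 3.5000]
BᵀPA = [-88.0000 -32.0000; -4.0000 -1.0000]
K = S⁻¹·BᵀPA = [-1.1351 -0.4189; -0.0077 0.1332]
A−BK = [0.6023 1.6100; -0.2780 -1.2046]
AᵀP(A−BK) = [4.0772 1.6680; 1.6680 1.2278]
P' = Q + AᵀP(A−BK) = [13.3272 3.1680; 3.1680 1.4778]
tr(P') = 14.8050


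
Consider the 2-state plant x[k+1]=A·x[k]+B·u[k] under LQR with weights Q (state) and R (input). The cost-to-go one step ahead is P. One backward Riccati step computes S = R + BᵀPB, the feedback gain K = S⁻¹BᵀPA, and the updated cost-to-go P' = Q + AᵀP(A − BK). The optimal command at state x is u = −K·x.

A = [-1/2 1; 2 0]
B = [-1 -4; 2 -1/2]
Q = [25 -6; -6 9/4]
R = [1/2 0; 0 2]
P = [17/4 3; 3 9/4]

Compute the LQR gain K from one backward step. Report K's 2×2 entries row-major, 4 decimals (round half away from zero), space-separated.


BᵀP = [1.7500 1.5000; -18.5000 -13.1250]
S = R + BᵀPB = [1/2 0; 0 2] + [1.2500 -7.7500; -7.7500 80.5625] = [1.7500 -7.7500; -7.7500 82.5625]
BᵀPA = [2.1250 1.7500; -17.0000 -18.5000]
K = S⁻¹·BᵀPA = [0.5176 0.0131; -0.1573 -0.2228]
A−BK = [-0.6117 0.1218; 0.8862 -0.1377]
AᵀP(A−BK) = [0.2882 0.0588; 0.0588 0.1045]
P' = Q + AᵀP(A−BK) = [25.2882 -5.9412; -5.9412 2.3545]
tr(P') = 27.6427

0.5176 0.0131 -0.1573 -0.2228


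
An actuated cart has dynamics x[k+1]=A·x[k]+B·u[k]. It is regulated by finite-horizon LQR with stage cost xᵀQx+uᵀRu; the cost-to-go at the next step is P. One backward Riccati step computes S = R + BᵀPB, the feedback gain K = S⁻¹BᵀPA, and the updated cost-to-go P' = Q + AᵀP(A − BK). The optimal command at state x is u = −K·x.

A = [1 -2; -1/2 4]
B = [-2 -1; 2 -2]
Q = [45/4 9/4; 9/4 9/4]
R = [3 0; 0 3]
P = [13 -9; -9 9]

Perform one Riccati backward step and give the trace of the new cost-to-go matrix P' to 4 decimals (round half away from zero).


20.4634

BᵀP = [-44.0000 36.0000; 5.0000 -9.0000]
S = R + BᵀPB = [3 0; 0 3] + [160.0000 -28.0000; -28.0000 13.0000] = [163.0000 -28.0000; -28.0000 16.0000]
BᵀPA = [-62.0000 232.0000; 9.5000 -46.0000]
K = S⁻¹·BᵀPA = [-0.3980 1.3289; -0.1028 -0.5493]
A−BK = [0.1012 0.1086; 0.0905 0.2434]
AᵀP(A−BK) = [0.5489 -1.3865; -1.3865 6.4145]
P' = Q + AᵀP(A−BK) = [11.7989 0.8635; 0.8635 8.6645]
tr(P') = 20.4634


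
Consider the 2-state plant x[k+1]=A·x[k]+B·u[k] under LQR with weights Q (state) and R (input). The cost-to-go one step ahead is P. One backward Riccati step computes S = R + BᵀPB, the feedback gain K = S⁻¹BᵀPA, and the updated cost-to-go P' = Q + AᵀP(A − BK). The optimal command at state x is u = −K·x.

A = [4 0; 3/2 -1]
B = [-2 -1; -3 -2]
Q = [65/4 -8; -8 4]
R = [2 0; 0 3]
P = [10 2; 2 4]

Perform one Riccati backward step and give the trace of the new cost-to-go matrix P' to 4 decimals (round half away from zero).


53.1183

BᵀP = [-26.0000 -16.0000; -14.0000 -10.0000]
S = R + BᵀPB = [2 0; 0 3] + [100.0000 58.0000; 58.0000 34.0000] = [102.0000 58.0000; 58.0000 37.0000]
BᵀPA = [-128.0000 16.0000; -71.0000 10.0000]
K = S⁻¹·BᵀPA = [-1.5073 0.0293; 0.4439 0.2244]
A−BK = [1.4293 0.2829; -2.1341 -0.4634]
AᵀP(A−BK) = [31.5805 5.6780; 5.6780 1.2878]
P' = Q + AᵀP(A−BK) = [47.8305 -2.3220; -2.3220 5.2878]
tr(P') = 53.1183


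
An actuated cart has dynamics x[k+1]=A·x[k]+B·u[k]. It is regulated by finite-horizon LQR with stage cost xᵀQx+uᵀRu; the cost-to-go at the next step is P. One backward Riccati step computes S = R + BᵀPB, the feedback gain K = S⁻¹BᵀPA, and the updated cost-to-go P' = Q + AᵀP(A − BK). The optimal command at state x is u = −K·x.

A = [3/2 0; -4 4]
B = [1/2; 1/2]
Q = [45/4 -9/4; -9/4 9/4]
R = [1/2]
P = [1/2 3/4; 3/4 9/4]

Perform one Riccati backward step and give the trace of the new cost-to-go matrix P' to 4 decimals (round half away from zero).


BᵀP = [0.6250 1.5000]
S = R + BᵀPB = [1/2] + [1.0625] = [1.5625]
BᵀPA = [-5.0625 6.0000]
K = S⁻¹·BᵀPA = [-3.2400 3.8400]
A−BK = [3.1200 -1.9200; -2.3800 2.0800]
AᵀP(A−BK) = [11.7225 -12.0600; -12.0600 12.9600]
P' = Q + AᵀP(A−BK) = [22.9725 -14.3100; -14.3100 15.2100]
tr(P') = 38.1825

38.1825


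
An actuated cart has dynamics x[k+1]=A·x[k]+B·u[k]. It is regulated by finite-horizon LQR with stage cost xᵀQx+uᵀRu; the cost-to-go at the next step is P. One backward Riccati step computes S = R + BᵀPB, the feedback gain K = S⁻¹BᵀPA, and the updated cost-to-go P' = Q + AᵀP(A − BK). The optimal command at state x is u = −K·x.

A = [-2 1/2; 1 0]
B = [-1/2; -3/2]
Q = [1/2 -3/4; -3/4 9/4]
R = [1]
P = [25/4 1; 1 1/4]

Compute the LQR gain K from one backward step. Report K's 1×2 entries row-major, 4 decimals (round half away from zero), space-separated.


BᵀP = [-4.6250 -0.8750]
S = R + BᵀPB = [1] + [3.6250] = [4.6250]
BᵀPA = [8.3750 -2.3125]
K = S⁻¹·BᵀPA = [1.8108 -0.5000]
A−BK = [-1.0946 0.2500; 3.7162 -0.7500]
AᵀP(A−BK) = [6.0845 -1.5625; -1.5625 0.4063]
P' = Q + AᵀP(A−BK) = [6.5845 -2.3125; -2.3125 2.6563]
tr(P') = 9.2407

1.8108 -0.5000


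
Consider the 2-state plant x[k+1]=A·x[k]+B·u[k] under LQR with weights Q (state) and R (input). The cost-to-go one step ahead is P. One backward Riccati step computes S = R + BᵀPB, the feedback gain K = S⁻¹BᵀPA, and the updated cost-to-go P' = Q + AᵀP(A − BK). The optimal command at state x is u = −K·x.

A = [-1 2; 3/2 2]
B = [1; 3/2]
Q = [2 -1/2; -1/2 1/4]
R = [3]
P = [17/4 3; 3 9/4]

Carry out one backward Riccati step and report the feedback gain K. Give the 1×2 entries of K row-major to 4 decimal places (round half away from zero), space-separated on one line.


BᵀP = [8.7500 6.3750]
S = R + BᵀPB = [3] + [18.3125] = [21.3125]
BᵀPA = [0.8125 30.2500]
K = S⁻¹·BᵀPA = [0.0381 1.4194]
A−BK = [-1.0381 0.5806; 1.4428 -0.1290]
AᵀP(A−BK) = [0.2815 0.0968; 0.0968 7.0645]
P' = Q + AᵀP(A−BK) = [2.2815 -0.4032; -0.4032 7.3145]
tr(P') = 9.5960

0.0381 1.4194


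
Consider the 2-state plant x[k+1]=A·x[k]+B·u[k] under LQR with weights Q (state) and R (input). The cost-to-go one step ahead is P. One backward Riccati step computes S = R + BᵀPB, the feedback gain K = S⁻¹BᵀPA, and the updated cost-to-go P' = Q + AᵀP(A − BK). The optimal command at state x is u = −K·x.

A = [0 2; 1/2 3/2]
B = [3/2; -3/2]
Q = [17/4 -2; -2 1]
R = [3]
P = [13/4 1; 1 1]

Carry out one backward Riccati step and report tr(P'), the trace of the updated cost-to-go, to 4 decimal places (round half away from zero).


21.0988

BᵀP = [3.3750 0.0000]
S = R + BᵀPB = [3] + [5.0625] = [8.0625]
BᵀPA = [0.0000 6.7500]
K = S⁻¹·BᵀPA = [0.0000 0.8372]
A−BK = [0.0000 0.7442; 0.5000 2.7558]
AᵀP(A−BK) = [0.2500 1.7500; 1.7500 15.5988]
P' = Q + AᵀP(A−BK) = [4.5000 -0.2500; -0.2500 16.5988]
tr(P') = 21.0988


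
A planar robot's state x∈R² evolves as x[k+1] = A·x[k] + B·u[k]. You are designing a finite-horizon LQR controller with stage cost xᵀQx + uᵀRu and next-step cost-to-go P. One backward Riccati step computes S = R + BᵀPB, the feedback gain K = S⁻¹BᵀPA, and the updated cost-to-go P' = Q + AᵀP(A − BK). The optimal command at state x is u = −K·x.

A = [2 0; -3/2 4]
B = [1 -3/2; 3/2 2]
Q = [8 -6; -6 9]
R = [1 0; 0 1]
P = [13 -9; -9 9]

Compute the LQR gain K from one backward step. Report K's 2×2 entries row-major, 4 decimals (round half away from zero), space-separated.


BᵀP = [-0.5000 4.5000; -37.5000 31.5000]
S = R + BᵀPB = [1 0; 0 1] + [6.2500 9.7500; 9.7500 119.2500] = [7.2500 9.7500; 9.7500 120.2500]
BᵀPA = [-7.7500 18.0000; -122.2500 126.0000]
K = S⁻¹·BᵀPA = [0.3347 1.2050; -1.0438 0.9501]
A−BK = [0.0996 0.2201; 0.0855 0.2922]
AᵀP(A−BK) = [1.2430 -0.5098; -0.5098 2.5954]
P' = Q + AᵀP(A−BK) = [9.2430 -6.5098; -6.5098 11.5954]
tr(P') = 20.8384

0.3347 1.2050 -1.0438 0.9501


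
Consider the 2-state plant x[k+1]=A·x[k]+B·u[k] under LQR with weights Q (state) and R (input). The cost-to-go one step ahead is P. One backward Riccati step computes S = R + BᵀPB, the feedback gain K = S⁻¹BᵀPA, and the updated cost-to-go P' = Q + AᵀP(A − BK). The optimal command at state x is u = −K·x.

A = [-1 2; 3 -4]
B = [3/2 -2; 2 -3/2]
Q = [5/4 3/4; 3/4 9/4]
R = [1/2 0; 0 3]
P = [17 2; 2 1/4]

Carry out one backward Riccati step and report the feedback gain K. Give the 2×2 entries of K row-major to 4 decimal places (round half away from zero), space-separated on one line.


-0.2737 0.6632 0.0753 -0.1662

BᵀP = [29.5000 3.5000; -37.0000 -4.3750]
S = R + BᵀPB = [1/2 0; 0 3] + [51.2500 -64.2500; -64.2500 80.5625] = [51.7500 -64.2500; -64.2500 83.5625]
BᵀPA = [-19.0000 45.0000; 23.8750 -56.5000]
K = S⁻¹·BᵀPA = [-0.2737 0.6632; 0.0753 -0.1662]
A−BK = [-0.4389 0.6728; 3.6603 -5.5757]
AᵀP(A−BK) = [0.2526 -0.4308; -0.4308 0.7648]
P' = Q + AᵀP(A−BK) = [1.5026 0.3192; 0.3192 3.0148]
tr(P') = 4.5174


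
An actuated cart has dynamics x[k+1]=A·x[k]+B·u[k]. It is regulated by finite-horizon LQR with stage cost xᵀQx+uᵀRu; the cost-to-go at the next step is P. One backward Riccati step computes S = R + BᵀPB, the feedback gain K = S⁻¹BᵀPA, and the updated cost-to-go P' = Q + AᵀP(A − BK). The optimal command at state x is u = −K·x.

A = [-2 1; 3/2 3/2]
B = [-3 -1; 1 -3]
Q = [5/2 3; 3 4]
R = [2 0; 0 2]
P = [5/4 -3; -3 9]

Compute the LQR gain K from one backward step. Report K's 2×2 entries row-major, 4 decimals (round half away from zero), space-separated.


BᵀP = [-6.7500 18.0000; 7.7500 -24.0000]
S = R + BᵀPB = [2 0; 0 2] + [38.2500 -47.2500; -47.2500 64.2500] = [40.2500 -47.2500; -47.2500 66.2500]
BᵀPA = [40.5000 20.2500; -51.5000 -28.2500]
K = S⁻¹·BᵀPA = [0.5755 0.0156; -0.3669 -0.4153]
A−BK = [-0.6406 0.6313; -0.1763 0.2385]
AᵀP(A−BK) = [1.0467 0.2310; 0.2310 0.4522]
P' = Q + AᵀP(A−BK) = [3.5467 3.2310; 3.2310 4.4522]
tr(P') = 7.9988

0.5755 0.0156 -0.3669 -0.4153


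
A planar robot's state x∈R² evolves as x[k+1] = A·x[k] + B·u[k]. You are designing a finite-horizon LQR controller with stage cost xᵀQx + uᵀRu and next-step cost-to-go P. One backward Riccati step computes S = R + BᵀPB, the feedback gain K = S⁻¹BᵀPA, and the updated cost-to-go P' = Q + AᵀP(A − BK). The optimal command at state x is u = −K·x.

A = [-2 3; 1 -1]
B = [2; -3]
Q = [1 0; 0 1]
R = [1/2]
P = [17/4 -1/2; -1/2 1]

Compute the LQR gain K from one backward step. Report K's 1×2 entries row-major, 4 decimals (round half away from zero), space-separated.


BᵀP = [10.0000 -4.0000]
S = R + BᵀPB = [1/2] + [32.0000] = [32.5000]
BᵀPA = [-24.0000 34.0000]
K = S⁻¹·BᵀPA = [-0.7385 1.0462]
A−BK = [-0.5231 0.9077; -1.2154 2.1385]
AᵀP(A−BK) = [2.2769 -3.8923; -3.8923 6.6808]
P' = Q + AᵀP(A−BK) = [3.2769 -3.8923; -3.8923 7.6808]
tr(P') = 10.9577

-0.7385 1.0462


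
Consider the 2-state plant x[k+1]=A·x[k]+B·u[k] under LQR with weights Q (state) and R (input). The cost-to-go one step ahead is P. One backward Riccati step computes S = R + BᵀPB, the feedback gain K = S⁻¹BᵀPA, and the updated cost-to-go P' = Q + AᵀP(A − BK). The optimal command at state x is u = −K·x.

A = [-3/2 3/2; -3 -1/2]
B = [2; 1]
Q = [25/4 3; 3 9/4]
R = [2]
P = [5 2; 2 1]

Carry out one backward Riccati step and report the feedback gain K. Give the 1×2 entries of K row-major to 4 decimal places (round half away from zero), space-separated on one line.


-1.0645 0.5000

BᵀP = [12.0000 5.0000]
S = R + BᵀPB = [2] + [29.0000] = [31.0000]
BᵀPA = [-33.0000 15.5000]
K = S⁻¹·BᵀPA = [-1.0645 0.5000]
A−BK = [0.6290 0.5000; -1.9355 -1.0000]
AᵀP(A−BK) = [3.1210 -0.7500; -0.7500 0.7500]
P' = Q + AᵀP(A−BK) = [9.3710 2.2500; 2.2500 3.0000]
tr(P') = 12.3710


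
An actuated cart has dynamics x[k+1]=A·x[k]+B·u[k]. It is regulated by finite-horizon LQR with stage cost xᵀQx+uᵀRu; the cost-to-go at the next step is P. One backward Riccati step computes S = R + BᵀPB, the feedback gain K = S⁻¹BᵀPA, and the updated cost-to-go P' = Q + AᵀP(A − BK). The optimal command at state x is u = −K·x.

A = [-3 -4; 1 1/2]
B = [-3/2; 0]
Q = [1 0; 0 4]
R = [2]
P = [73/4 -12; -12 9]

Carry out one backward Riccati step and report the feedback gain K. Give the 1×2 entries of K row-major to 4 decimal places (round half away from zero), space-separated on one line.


2.3251 2.7518

BᵀP = [-27.3750 18.0000]
S = R + BᵀPB = [2] + [41.0625] = [43.0625]
BᵀPA = [100.1250 118.5000]
K = S⁻¹·BᵀPA = [2.3251 2.7518]
A−BK = [0.4877 0.1277; 1.0000 0.5000]
AᵀP(A−BK) = [12.4485 13.9746; 13.9746 16.1600]
P' = Q + AᵀP(A−BK) = [13.4485 13.9746; 13.9746 20.1600]
tr(P') = 33.6085


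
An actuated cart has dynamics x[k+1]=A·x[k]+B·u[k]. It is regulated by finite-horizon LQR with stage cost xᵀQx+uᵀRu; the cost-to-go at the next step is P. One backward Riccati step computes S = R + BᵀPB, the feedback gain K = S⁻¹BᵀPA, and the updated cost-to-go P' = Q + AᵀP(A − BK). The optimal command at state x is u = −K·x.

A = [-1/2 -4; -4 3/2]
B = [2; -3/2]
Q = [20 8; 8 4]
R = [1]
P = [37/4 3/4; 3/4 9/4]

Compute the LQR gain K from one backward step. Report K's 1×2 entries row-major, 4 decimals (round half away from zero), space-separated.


-0.0308 -1.8752

BᵀP = [17.3750 -1.8750]
S = R + BᵀPB = [1] + [37.5625] = [38.5625]
BᵀPA = [-1.1875 -72.3125]
K = S⁻¹·BᵀPA = [-0.0308 -1.8752]
A−BK = [-0.4384 -0.2496; -4.0462 -1.3128]
AᵀP(A−BK) = [41.2759 14.2107; 14.2107 8.4619]
P' = Q + AᵀP(A−BK) = [61.2759 22.2107; 22.2107 12.4619]
tr(P') = 73.7378


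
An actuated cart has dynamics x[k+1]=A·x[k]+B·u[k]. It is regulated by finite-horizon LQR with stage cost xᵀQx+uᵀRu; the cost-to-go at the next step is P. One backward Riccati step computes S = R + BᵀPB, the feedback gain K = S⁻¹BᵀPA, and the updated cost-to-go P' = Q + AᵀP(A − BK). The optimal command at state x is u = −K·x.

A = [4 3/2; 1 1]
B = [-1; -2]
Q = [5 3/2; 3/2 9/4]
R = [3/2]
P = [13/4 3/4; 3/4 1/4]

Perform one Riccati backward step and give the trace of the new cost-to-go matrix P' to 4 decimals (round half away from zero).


BᵀP = [-4.7500 -1.2500]
S = R + BᵀPB = [3/2] + [7.2500] = [8.7500]
BᵀPA = [-20.2500 -8.3750]
K = S⁻¹·BᵀPA = [-2.3143 -0.9571]
A−BK = [1.6857 0.5429; -3.6286 -0.9143]
AᵀP(A−BK) = [11.3857 4.4929; 4.4929 1.7964]
P' = Q + AᵀP(A−BK) = [16.3857 5.9929; 5.9929 4.0464]
tr(P') = 20.4321

20.4321


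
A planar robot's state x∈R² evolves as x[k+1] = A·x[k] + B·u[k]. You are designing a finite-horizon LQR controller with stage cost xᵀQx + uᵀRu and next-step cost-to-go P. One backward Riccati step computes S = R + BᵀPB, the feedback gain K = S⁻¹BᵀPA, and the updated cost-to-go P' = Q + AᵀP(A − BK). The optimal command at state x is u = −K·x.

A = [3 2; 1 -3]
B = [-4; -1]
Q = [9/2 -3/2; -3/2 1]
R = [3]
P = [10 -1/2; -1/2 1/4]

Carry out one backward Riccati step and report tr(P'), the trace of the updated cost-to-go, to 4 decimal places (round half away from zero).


10.8359

BᵀP = [-39.5000 1.7500]
S = R + BᵀPB = [3] + [156.2500] = [159.2500]
BᵀPA = [-116.7500 -84.2500]
K = S⁻¹·BᵀPA = [-0.7331 -0.5290]
A−BK = [0.0675 -0.1162; 0.2669 -3.5290]
AᵀP(A−BK) = [1.6578 0.9843; 0.9843 3.6782]
P' = Q + AᵀP(A−BK) = [6.1578 -0.5157; -0.5157 4.6782]
tr(P') = 10.8359


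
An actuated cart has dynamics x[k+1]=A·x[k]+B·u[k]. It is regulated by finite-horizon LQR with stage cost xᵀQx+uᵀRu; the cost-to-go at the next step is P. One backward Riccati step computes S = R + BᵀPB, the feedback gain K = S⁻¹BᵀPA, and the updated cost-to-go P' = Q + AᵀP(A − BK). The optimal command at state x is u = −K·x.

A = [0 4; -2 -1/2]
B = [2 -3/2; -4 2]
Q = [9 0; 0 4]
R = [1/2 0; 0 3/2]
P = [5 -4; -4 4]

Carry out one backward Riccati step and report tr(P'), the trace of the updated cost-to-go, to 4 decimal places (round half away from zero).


19.2558

BᵀP = [26.0000 -24.0000; -15.5000 14.0000]
S = R + BᵀPB = [1/2 0; 0 3/2] + [148.0000 -87.0000; -87.0000 51.2500] = [148.5000 -87.0000; -87.0000 52.7500]
BᵀPA = [48.0000 116.0000; -28.0000 -69.0000]
K = S⁻¹·BᵀPA = [0.3631 0.4388; 0.0681 -0.5844]
A−BK = [-0.6241 2.2459; -0.6837 2.4239]
AᵀP(A−BK) = [0.4766 -1.4241; -1.4241 5.7792]
P' = Q + AᵀP(A−BK) = [9.4766 -1.4241; -1.4241 9.7792]
tr(P') = 19.2558


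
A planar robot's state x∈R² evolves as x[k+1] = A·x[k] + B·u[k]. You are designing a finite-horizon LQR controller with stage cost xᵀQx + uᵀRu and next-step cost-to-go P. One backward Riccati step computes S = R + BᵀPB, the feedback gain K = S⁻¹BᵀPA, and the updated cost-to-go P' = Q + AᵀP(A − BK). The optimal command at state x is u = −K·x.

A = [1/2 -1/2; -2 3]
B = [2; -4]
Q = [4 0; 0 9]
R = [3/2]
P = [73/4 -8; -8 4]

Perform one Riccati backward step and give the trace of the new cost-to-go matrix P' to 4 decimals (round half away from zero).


14.2446

BᵀP = [68.5000 -32.0000]
S = R + BᵀPB = [3/2] + [265.0000] = [266.5000]
BᵀPA = [98.2500 -130.2500]
K = S⁻¹·BᵀPA = [0.3687 -0.4887]
A−BK = [-0.2373 0.4775; -0.5253 1.0450]
AᵀP(A−BK) = [0.3409 -0.5435; -0.5435 0.9037]
P' = Q + AᵀP(A−BK) = [4.3409 -0.5435; -0.5435 9.9037]
tr(P') = 14.2446


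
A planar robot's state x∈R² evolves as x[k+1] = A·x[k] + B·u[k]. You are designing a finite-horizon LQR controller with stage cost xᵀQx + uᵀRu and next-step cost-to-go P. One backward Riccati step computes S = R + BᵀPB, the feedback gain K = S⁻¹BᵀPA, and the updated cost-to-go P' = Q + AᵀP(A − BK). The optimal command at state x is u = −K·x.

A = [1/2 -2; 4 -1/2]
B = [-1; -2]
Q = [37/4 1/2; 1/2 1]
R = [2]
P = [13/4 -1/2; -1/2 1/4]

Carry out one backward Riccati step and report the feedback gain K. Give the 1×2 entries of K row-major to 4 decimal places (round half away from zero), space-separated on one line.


-0.2647 1.0588

BᵀP = [-2.2500 0.0000]
S = R + BᵀPB = [2] + [2.2500] = [4.2500]
BᵀPA = [-1.1250 4.5000]
K = S⁻¹·BᵀPA = [-0.2647 1.0588]
A−BK = [0.2353 -0.9412; 3.4706 1.6176]
AᵀP(A−BK) = [2.5147 1.5662; 1.5662 7.2978]
P' = Q + AᵀP(A−BK) = [11.7647 2.0662; 2.0662 8.2978]
tr(P') = 20.0625


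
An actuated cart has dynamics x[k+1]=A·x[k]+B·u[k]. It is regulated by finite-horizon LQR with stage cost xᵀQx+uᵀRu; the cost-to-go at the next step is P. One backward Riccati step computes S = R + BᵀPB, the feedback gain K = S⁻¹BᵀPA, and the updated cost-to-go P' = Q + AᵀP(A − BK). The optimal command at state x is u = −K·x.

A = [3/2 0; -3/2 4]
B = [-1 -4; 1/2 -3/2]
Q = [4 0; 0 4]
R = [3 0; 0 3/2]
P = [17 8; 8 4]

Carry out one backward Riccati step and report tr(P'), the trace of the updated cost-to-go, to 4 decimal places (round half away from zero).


11.6071

BᵀP = [-13.0000 -6.0000; -80.0000 -38.0000]
S = R + BᵀPB = [3 0; 0 3/2] + [10.0000 61.0000; 61.0000 377.0000] = [13.0000 61.0000; 61.0000 378.5000]
BᵀPA = [-10.5000 -24.0000; -63.0000 -152.0000]
K = S⁻¹·BᵀPA = [-0.1094 0.1567; -0.1488 -0.4268]
A−BK = [0.7953 -1.5506; -1.6685 3.2814]
AᵀP(A−BK) = [0.7259 -1.2455; -1.2455 2.8812]
P' = Q + AᵀP(A−BK) = [4.7259 -1.2455; -1.2455 6.8812]
tr(P') = 11.6071


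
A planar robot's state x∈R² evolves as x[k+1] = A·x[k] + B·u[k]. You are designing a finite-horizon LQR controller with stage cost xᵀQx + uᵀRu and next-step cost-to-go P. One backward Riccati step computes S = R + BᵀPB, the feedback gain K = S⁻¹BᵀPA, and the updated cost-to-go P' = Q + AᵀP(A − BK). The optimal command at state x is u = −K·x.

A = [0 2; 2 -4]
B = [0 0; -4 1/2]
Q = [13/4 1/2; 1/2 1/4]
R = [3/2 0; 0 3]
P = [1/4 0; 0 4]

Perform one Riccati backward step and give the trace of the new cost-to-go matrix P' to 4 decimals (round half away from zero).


6.3182

BᵀP = [0.0000 -16.0000; 0.0000 2.0000]
S = R + BᵀPB = [3/2 0; 0 3] + [64.0000 -8.0000; -8.0000 1.0000] = [65.5000 -8.0000; -8.0000 4.0000]
BᵀPA = [-32.0000 64.0000; 4.0000 -8.0000]
K = S⁻¹·BᵀPA = [-0.4848 0.9697; 0.0303 -0.0606]
A−BK = [0.0000 2.0000; 0.0455 -0.0909]
AᵀP(A−BK) = [0.3636 -0.7273; -0.7273 2.4545]
P' = Q + AᵀP(A−BK) = [3.6136 -0.2273; -0.2273 2.7045]
tr(P') = 6.3182


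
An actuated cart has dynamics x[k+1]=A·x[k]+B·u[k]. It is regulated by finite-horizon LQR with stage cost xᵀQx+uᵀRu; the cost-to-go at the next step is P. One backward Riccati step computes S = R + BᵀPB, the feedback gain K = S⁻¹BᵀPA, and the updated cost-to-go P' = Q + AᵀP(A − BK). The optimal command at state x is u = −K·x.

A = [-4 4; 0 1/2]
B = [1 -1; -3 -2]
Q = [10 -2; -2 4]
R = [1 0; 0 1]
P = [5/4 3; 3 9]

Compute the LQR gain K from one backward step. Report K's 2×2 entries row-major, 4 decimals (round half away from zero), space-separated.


BᵀP = [-7.7500 -24.0000; -7.2500 -21.0000]
S = R + BᵀPB = [1 0; 0 1] + [64.2500 55.7500; 55.7500 49.2500] = [65.2500 55.7500; 55.7500 50.2500]
BᵀPA = [31.0000 -43.0000; 29.0000 -39.5000]
K = S⁻¹·BᵀPA = [-0.3455 0.2423; 0.9605 -1.0549]
A−BK = [-2.6940 2.7028; 0.8843 -0.8829]
AᵀP(A−BK) = [2.8580 -2.9195; -2.9195 3.0007]
P' = Q + AᵀP(A−BK) = [12.8580 -4.9195; -4.9195 7.0007]
tr(P') = 19.8587

-0.3455 0.2423 0.9605 -1.0549


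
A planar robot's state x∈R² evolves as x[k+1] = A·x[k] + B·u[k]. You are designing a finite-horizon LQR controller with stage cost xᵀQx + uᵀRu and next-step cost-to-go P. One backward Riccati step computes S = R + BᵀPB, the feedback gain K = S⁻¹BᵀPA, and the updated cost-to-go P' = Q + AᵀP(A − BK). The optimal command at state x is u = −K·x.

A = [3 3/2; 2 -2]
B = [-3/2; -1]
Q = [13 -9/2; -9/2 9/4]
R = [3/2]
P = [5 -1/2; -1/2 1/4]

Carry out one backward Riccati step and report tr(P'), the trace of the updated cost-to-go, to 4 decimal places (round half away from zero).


24.2174

BᵀP = [-7.0000 0.5000]
S = R + BᵀPB = [3/2] + [10.0000] = [11.5000]
BᵀPA = [-20.0000 -11.5000]
K = S⁻¹·BᵀPA = [-1.7391 -1.0000]
A−BK = [0.3913 0.0000; 0.2609 -3.0000]
AᵀP(A−BK) = [5.2174 3.0000; 3.0000 3.7500]
P' = Q + AᵀP(A−BK) = [18.2174 -1.5000; -1.5000 6.0000]
tr(P') = 24.2174


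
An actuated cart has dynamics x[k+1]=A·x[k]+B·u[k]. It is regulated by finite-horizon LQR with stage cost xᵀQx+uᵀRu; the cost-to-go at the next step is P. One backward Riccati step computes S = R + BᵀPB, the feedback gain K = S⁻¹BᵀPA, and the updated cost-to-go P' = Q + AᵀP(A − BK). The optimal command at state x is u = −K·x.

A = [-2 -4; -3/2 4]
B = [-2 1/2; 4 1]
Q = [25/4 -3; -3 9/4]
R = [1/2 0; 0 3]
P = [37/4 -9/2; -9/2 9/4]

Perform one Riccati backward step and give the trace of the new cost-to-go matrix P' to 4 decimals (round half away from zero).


BᵀP = [-36.5000 18.0000; 0.1250 0.0000]
S = R + BᵀPB = [1/2 0; 0 3] + [145.0000 -0.2500; -0.2500 0.0625] = [145.5000 -0.2500; -0.2500 3.0625]
BᵀPA = [46.0000 218.0000; -0.2500 -0.5000]
K = S⁻¹·BᵀPA = [0.3161 1.4982; -0.0558 -0.0410]
A−BK = [-1.3400 -0.9831; -2.7084 -1.9519]
AᵀP(A−BK) = [0.5100 0.5720; 0.5720 1.3694]
P' = Q + AᵀP(A−BK) = [6.7600 -2.4280; -2.4280 3.6194]
tr(P') = 10.3794

10.3794


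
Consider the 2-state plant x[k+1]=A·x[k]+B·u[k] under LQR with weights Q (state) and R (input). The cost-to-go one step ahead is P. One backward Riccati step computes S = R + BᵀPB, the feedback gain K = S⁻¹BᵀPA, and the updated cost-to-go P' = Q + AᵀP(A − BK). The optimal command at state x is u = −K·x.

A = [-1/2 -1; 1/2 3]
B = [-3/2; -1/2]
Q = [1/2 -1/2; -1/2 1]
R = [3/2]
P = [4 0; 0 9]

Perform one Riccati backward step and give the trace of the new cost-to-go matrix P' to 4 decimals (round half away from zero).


85.2941

BᵀP = [-6.0000 -4.5000]
S = R + BᵀPB = [3/2] + [11.2500] = [12.7500]
BᵀPA = [0.7500 -7.5000]
K = S⁻¹·BᵀPA = [0.0588 -0.5882]
A−BK = [-0.4118 -1.8824; 0.5294 2.7059]
AᵀP(A−BK) = [3.2059 15.9412; 15.9412 80.5882]
P' = Q + AᵀP(A−BK) = [3.7059 15.4412; 15.4412 81.5882]
tr(P') = 85.2941


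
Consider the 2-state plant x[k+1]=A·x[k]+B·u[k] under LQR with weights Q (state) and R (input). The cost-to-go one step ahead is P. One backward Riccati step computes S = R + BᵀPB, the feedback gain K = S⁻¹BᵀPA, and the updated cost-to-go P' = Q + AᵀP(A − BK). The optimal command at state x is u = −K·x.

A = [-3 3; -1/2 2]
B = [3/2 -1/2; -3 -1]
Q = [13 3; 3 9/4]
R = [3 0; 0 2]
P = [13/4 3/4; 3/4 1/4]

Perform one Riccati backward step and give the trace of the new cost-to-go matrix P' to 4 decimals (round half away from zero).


43.8883

BᵀP = [2.6250 0.3750; -2.3750 -0.6250]
S = R + BᵀPB = [3 0; 0 2] + [2.8125 -1.6875; -1.6875 1.8125] = [5.8125 -1.6875; -1.6875 3.8125]
BᵀPA = [-8.0625 8.6250; 7.4375 -8.3750]
K = S⁻¹·BᵀPA = [-0.9417 0.9709; 1.5340 -1.7670]
A−BK = [-0.8204 0.6602; -1.7913 3.1456]
AᵀP(A−BK) = [12.5607 -14.1553; -14.1553 16.0777]
P' = Q + AᵀP(A−BK) = [25.5607 -11.1553; -11.1553 18.3277]
tr(P') = 43.8883
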